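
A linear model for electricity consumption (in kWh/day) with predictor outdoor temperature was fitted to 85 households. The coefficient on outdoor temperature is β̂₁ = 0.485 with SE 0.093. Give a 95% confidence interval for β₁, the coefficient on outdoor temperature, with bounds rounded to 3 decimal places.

(0.300, 0.670)

df = n − 2 = 85 − 2 = 83.
t* = t_{0.025, 83} = 1.98896.
Margin = t* × SE = 1.98896 × 0.093 = 0.18497.
CI: 0.485 ± 0.18497 → (0.300, 0.670).
With 95% confidence, each one-unit increase in outdoor temperature is associated with a change of between 0.300 and 0.670 kWh/day in electricity consumption.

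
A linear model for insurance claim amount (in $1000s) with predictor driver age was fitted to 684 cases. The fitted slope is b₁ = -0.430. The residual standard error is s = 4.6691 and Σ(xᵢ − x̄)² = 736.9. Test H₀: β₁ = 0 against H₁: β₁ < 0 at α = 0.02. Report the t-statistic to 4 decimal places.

t = -2.5000

SE(b₁) = s/√Sₓₓ = 4.6691/√736.9 = 0.172.
t = -0.430 / 0.172 = -2.5000.
df = n − 2 = 682.
One-sided p ≈ 0.0063, which is < 0.02, so reject H₀.
There is evidence that the true slope on driver age is negative.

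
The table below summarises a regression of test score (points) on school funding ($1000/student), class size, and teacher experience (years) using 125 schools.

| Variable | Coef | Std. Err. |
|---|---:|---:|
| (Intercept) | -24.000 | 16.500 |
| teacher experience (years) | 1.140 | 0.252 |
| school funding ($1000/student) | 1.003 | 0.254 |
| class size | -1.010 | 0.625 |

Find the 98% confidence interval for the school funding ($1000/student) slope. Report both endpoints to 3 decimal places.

(0.404, 1.602)

Read off: b = 1.003, SE = 0.254 for school funding ($1000/student).
df = n − k − 1 = 125 − 3 − 1 = 121.
t* = t_{0.01, 121} = 2.357561.
Margin = t* × SE = 2.357561 × 0.254 = 0.59882.
CI: 1.003 ± 0.59882 → (0.404, 1.602).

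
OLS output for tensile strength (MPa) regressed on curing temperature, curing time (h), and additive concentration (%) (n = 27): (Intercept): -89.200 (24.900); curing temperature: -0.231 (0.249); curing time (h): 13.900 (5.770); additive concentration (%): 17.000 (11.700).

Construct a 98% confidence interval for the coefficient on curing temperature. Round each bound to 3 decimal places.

Read off: b = -0.231, SE = 0.249 for curing temperature.
df = n − k − 1 = 27 − 3 − 1 = 23.
t* = t_{0.01, 23} = 2.499867.
Margin = t* × SE = 2.499867 × 0.249 = 0.62247.
CI: -0.231 ± 0.62247 → (-0.853, 0.391).

(-0.853, 0.391)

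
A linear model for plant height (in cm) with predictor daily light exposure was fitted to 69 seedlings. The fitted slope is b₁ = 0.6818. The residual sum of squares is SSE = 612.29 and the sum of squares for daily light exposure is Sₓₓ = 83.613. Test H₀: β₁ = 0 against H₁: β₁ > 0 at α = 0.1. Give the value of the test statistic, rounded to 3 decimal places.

t = 2.062

MSE = SSE/(n − 2) = 612.29/67 = 9.13866.
SE(b₁) = √(MSE/Sₓₓ) = √(9.13866/83.613) = 0.330601.
t = 0.6818 / 0.330601 = 2.062.
df = n − 2 = 67.
One-sided p ≈ 0.0215, which is < 0.1, so reject H₀.
There is evidence that the true slope on daily light exposure is positive.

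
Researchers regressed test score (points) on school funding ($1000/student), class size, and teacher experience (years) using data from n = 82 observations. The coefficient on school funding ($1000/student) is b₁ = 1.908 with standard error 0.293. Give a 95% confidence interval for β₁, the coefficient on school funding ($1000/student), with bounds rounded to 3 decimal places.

df = n − k − 1 = 82 − 3 − 1 = 78.
t* = t_{0.025, 78} = 1.990847.
Margin = t* × SE = 1.990847 × 0.293 = 0.58332.
CI: 1.908 ± 0.58332 → (1.325, 2.491).
With 95% confidence, each one-unit increase in school funding ($1000/student) is associated with a change of between 1.325 and 2.491 points in test score, holding the other predictors fixed.

(1.325, 2.491)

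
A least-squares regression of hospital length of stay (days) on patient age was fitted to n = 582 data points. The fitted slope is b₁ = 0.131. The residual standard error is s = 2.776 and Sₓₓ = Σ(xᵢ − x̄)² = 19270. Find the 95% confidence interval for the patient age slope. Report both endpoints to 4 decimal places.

(0.0917, 0.1703)

SE(b₁) = s/√Sₓₓ = 2.776/√19270 = 0.0199976.
df = n − 2 = 580.
t* = t_{0.025, 580} = 1.964063.
Margin = t* × SE = 1.964063 × 0.0199976 = 0.039277.
CI: 0.131 ± 0.039277 → (0.0917, 0.1703).
With 95% confidence, each one-unit increase in patient age is associated with a change of between 0.0917 and 0.1703 days in hospital length of stay.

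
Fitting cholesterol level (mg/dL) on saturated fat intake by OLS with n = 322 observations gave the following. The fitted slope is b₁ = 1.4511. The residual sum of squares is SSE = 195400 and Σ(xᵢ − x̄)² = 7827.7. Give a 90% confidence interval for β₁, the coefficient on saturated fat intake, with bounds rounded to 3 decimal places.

(0.990, 1.912)

MSE = SSE/(n − 2) = 195400/320 = 610.625.
SE(b₁) = √(MSE/Sₓₓ) = √(610.625/7827.7) = 0.2793.
df = n − 2 = 320.
t* = t_{0.05, 320} = 1.649629.
Margin = t* × SE = 1.649629 × 0.2793 = 0.46074.
CI: 1.4511 ± 0.46074 → (0.990, 1.912).
With 90% confidence, each one-unit increase in saturated fat intake is associated with a change of between 0.990 and 1.912 mg/dL in cholesterol level.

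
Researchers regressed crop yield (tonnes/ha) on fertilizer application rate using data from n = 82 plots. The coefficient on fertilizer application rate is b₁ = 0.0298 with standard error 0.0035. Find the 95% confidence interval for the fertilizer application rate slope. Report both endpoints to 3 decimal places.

(0.023, 0.037)

df = n − 2 = 82 − 2 = 80.
t* = t_{0.025, 80} = 1.990063.
Margin = t* × SE = 1.990063 × 0.0035 = 0.00697.
CI: 0.0298 ± 0.00697 → (0.023, 0.037).
With 95% confidence, each one-unit increase in fertilizer application rate is associated with a change of between 0.023 and 0.037 tonnes/ha in crop yield.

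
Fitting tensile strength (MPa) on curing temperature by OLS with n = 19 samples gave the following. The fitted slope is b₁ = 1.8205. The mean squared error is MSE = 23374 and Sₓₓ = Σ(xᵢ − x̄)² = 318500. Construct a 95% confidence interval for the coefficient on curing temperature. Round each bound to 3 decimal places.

(1.249, 2.392)

SE(b₁) = √(MSE/Sₓₓ) = √(23374/318500) = 0.270902.
df = n − 2 = 17.
t* = t_{0.025, 17} = 2.109816.
Margin = t* × SE = 2.109816 × 0.270902 = 0.57155.
CI: 1.8205 ± 0.57155 → (1.249, 2.392).
With 95% confidence, each one-unit increase in curing temperature is associated with a change of between 1.249 and 2.392 MPa in tensile strength.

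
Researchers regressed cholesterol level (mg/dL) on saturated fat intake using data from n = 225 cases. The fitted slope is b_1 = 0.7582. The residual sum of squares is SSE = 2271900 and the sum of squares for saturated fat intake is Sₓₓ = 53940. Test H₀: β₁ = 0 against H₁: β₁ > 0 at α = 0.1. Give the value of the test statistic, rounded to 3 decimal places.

MSE = SSE/(n − 2) = 2271900/223 = 10187.9.
SE(b_1) = √(MSE/Sₓₓ) = √(10187.9/53940) = 0.434597.
t = 0.7582 / 0.434597 = 1.745.
df = n − 2 = 223.
One-sided p ≈ 0.0412, which is < 0.1, so reject H₀.
There is evidence that the true slope on saturated fat intake is positive.

t = 1.745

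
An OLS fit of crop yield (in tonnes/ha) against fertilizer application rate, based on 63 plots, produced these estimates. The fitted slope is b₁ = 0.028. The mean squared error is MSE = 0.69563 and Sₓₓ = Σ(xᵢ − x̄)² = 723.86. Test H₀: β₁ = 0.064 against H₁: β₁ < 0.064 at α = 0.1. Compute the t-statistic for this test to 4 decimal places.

SE(b₁) = √(MSE/Sₓₓ) = √(0.69563/723.86) = 0.031.
t = (0.028 − 0.064) / 0.031 = -1.1613.
df = n − 2 = 61.
One-sided p ≈ 0.1250, which is ≥ 0.1, so fail to reject H₀.
The data do not give significant evidence that the true slope on fertilizer application rate is below 0.064 tonnes/ha per unit.

t = -1.1613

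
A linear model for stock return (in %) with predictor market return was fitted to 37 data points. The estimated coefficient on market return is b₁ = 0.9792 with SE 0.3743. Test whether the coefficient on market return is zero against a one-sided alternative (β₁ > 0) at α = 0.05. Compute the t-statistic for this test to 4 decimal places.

t = 2.6161

H₀: β₁ = 0 vs H₁: β₁ > 0.
t = (b₁ − β₁⁰)/SE = 0.9792 / 0.3743 = 2.6161.
df = n − 2 = 37 − 2 = 35.
One-sided p ≈ 0.0065, which is < 0.05, so reject H₀.
There is evidence that the true slope on market return is positive.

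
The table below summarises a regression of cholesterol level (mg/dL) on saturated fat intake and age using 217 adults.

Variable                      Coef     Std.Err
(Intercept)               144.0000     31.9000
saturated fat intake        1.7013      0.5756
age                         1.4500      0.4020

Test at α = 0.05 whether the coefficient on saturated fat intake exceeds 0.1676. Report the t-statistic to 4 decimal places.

Read off: b = 1.7013, SE = 0.5756 for saturated fat intake.
H₀: β₁ = 0.1676 vs H₁: β₁ > 0.1676.
t = (1.7013 − 0.1676) / 0.5756 = 2.6645.
df = n − k − 1 = 217 − 2 − 1 = 214.
One-sided p ≈ 0.0041, which is < 0.05, so reject H₀.
There is evidence that the true slope on saturated fat intake exceeds 0.1676 mg/dL per unit, holding the other predictors fixed.

t = 2.6645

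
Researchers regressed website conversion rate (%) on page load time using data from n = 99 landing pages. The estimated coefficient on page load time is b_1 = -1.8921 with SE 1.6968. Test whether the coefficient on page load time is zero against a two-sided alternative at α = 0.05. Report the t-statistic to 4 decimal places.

H₀: β₁ = 0 vs H₁: β₁ ≠ 0.
t = (b_1 − β₁⁰)/SE = -1.8921 / 1.6968 = -1.1151.
df = n − 2 = 99 − 2 = 97.
Two-sided p ≈ 0.2676, which is ≥ 0.05, so fail to reject H₀.
The data do not give significant evidence of an association between page load time and website conversion rate.

t = -1.1151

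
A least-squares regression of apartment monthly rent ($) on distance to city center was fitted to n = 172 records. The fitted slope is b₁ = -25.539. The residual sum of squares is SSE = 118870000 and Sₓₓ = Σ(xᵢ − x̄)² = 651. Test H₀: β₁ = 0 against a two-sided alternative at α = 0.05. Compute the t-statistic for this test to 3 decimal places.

MSE = SSE/(n − 2) = 118870000/170 = 699235.
SE(b₁) = √(MSE/Sₓₓ) = √(699235/651) = 32.7734.
t = -25.539 / 32.7734 = -0.779.
df = n − 2 = 170.
Two-sided p ≈ 0.4369, which is ≥ 0.05, so fail to reject H₀.
The data do not give significant evidence of an association between distance to city center and apartment monthly rent.

t = -0.779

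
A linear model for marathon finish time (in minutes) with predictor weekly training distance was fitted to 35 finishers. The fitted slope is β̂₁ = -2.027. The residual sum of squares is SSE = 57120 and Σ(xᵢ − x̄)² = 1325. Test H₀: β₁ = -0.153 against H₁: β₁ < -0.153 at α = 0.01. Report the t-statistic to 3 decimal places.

MSE = SSE/(n − 2) = 57120/33 = 1730.91.
SE(β̂₁) = √(MSE/Sₓₓ) = √(1730.91/1325) = 1.14296.
t = (-2.027 − (-0.153)) / 1.14296 = -1.640.
df = n − 2 = 33.
One-sided p ≈ 0.0553, which is ≥ 0.01, so fail to reject H₀.
The data do not give significant evidence that the true slope on weekly training distance is below -0.153 minutes per unit.

t = -1.640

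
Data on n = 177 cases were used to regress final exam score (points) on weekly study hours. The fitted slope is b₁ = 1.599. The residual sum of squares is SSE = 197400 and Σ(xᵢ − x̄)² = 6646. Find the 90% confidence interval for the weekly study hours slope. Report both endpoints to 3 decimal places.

(0.918, 2.280)

MSE = SSE/(n − 2) = 197400/175 = 1128.
SE(b₁) = √(MSE/Sₓₓ) = √(1128/6646) = 0.411978.
df = n − 2 = 175.
t* = t_{0.05, 175} = 1.653607.
Margin = t* × SE = 1.653607 × 0.411978 = 0.68125.
CI: 1.599 ± 0.68125 → (0.918, 2.280).
With 90% confidence, each one-unit increase in weekly study hours is associated with a change of between 0.918 and 2.280 points in final exam score.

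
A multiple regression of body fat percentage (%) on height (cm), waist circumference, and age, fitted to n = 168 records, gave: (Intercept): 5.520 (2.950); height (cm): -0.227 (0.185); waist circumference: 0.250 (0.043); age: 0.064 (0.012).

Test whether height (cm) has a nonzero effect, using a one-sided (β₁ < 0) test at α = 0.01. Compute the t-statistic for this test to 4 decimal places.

t = -1.2270

Read off: b = -0.227, SE = 0.185 for height (cm).
H₀: β₁ = 0 vs H₁: β₁ < 0.
t = -0.227 / 0.185 = -1.2270.
df = n − k − 1 = 168 − 3 − 1 = 164.
One-sided p ≈ 0.1108, which is ≥ 0.01, so fail to reject H₀.
The data do not give significant evidence that the true slope on height (cm) is negative, holding the other predictors fixed.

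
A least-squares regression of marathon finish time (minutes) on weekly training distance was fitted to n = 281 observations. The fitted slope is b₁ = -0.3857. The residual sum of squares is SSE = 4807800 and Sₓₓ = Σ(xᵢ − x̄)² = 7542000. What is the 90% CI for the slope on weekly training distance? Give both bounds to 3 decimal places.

(-0.465, -0.307)

MSE = SSE/(n − 2) = 4807800/279 = 17232.3.
SE(b₁) = √(MSE/Sₓₓ) = √(17232.3/7542000) = 0.0478.
df = n − 2 = 279.
t* = t_{0.05, 279} = 1.650333.
Margin = t* × SE = 1.650333 × 0.0478 = 0.07889.
CI: -0.3857 ± 0.07889 → (-0.465, -0.307).
With 90% confidence, each one-unit increase in weekly training distance is associated with a change of between -0.465 and -0.307 minutes in marathon finish time.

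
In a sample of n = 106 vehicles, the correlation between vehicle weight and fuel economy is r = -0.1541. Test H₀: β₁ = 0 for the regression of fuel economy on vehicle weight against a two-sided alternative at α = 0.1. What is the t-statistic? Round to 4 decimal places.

t = r·√(n − 2)/√(1 − r²) = -0.1541·√104/√0.976253 = -1.5905.
df = n − 2 = 104.
Two-sided p ≈ 0.1148, which is ≥ 0.1, so fail to reject H₀.
The data do not give significant evidence of a linear association between vehicle weight and fuel economy.

t = -1.5905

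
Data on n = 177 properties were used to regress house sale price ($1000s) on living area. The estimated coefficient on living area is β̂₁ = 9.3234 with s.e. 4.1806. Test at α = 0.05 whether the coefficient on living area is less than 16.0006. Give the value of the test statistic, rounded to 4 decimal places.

t = -1.5972

H₀: β₁ = 16.0006 vs H₁: β₁ < 16.0006.
t = (β̂₁ − β₁⁰)/SE = (9.3234 − 16.0006) / 4.1806 = -1.5972.
df = n − 2 = 177 − 2 = 175.
One-sided p ≈ 0.0560, which is ≥ 0.05, so fail to reject H₀.
The data do not give significant evidence that the true slope on living area is below 16.0006 $1000s per unit.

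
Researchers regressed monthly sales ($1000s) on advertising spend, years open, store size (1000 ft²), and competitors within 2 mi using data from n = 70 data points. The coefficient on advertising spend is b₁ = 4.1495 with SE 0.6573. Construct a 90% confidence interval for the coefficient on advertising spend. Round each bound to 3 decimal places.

(3.053, 5.246)

df = n − k − 1 = 70 − 4 − 1 = 65.
t* = t_{0.05, 65} = 1.668636.
Margin = t* × SE = 1.668636 × 0.6573 = 1.09679.
CI: 4.1495 ± 1.09679 → (3.053, 5.246).
With 90% confidence, each one-unit increase in advertising spend is associated with a change of between 3.053 and 5.246 $1000s in monthly sales, holding the other predictors fixed.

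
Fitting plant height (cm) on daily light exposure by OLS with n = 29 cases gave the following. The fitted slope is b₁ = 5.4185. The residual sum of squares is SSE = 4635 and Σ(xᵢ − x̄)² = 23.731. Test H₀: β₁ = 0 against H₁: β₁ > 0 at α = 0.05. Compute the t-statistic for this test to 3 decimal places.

t = 2.015

MSE = SSE/(n − 2) = 4635/27 = 171.667.
SE(b₁) = √(MSE/Sₓₓ) = √(171.667/23.731) = 2.68958.
t = 5.4185 / 2.68958 = 2.015.
df = n − 2 = 27.
One-sided p ≈ 0.0270, which is < 0.05, so reject H₀.
There is evidence that the true slope on daily light exposure is positive.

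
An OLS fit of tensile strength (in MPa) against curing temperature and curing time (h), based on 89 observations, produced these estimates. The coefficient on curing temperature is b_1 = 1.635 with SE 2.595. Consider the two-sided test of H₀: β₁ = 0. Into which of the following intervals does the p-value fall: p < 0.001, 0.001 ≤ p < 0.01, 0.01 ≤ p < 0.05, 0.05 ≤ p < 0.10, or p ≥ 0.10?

t = 1.635 / 2.595 = 0.630.
df = n − k − 1 = 89 − 2 − 1 = 86.
Two-sided p = 2·P(T_{86} > |t|) ≈ 0.5303.
So p ≥ 0.10.

p ≥ 0.10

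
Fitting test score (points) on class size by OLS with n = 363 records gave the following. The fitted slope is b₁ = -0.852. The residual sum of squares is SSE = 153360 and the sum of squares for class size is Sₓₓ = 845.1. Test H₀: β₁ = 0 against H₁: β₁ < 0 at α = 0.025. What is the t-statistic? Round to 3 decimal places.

MSE = SSE/(n − 2) = 153360/361 = 424.82.
SE(b₁) = √(MSE/Sₓₓ) = √(424.82/845.1) = 0.709004.
t = -0.852 / 0.709004 = -1.202.
df = n − 2 = 361.
One-sided p ≈ 0.1151, which is ≥ 0.025, so fail to reject H₀.
The data do not give significant evidence that the true slope on class size is negative.

t = -1.202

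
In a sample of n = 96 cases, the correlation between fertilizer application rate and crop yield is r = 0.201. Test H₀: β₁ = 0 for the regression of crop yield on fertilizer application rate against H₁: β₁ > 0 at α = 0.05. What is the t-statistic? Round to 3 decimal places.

t = r·√(n − 2)/√(1 − r²) = 0.201·√94/√0.959599 = 1.989.
df = n − 2 = 94.
One-sided p ≈ 0.0248, which is < 0.05, so reject H₀.
There is evidence of a linear association between fertilizer application rate and crop yield.

t = 1.989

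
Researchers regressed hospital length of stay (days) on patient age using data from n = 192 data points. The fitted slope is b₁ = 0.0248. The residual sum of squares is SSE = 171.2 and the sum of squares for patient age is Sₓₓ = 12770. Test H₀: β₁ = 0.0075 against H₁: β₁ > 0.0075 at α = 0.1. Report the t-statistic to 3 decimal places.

t = 2.060

MSE = SSE/(n − 2) = 171.2/190 = 0.901053.
SE(b₁) = √(MSE/Sₓₓ) = √(0.901053/12770) = 0.00840001.
t = (0.0248 − 0.0075) / 0.00840001 = 2.060.
df = n − 2 = 190.
One-sided p ≈ 0.0204, which is < 0.1, so reject H₀.
There is evidence that the true slope on patient age exceeds 0.0075 days per unit.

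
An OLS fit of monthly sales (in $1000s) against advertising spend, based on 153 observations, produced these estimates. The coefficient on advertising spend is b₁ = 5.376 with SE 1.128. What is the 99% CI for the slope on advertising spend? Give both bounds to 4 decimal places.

(2.4333, 8.3187)

df = n − 2 = 153 − 2 = 151.
t* = t_{0.005, 151} = 2.60878.
Margin = t* × SE = 2.60878 × 1.128 = 2.942704.
CI: 5.376 ± 2.942704 → (2.4333, 8.3187).
With 99% confidence, each one-unit increase in advertising spend is associated with a change of between 2.4333 and 8.3187 $1000s in monthly sales.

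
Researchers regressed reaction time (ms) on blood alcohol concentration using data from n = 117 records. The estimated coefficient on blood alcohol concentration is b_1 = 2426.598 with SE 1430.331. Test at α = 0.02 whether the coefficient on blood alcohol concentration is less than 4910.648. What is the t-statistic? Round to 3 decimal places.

t = -1.737

H₀: β₁ = 4910.648 vs H₁: β₁ < 4910.648.
t = (b_1 − β₁⁰)/SE = (2426.598 − 4910.648) / 1430.331 = -1.737.
df = n − 2 = 117 − 2 = 115.
One-sided p ≈ 0.0426, which is ≥ 0.02, so fail to reject H₀.
The data do not give significant evidence that the true slope on blood alcohol concentration is below 4910.648 ms per unit.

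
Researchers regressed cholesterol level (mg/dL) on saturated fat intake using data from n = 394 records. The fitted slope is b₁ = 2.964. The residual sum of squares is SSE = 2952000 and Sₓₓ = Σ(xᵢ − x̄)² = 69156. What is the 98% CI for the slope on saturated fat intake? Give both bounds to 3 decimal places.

(2.193, 3.735)

MSE = SSE/(n − 2) = 2952000/392 = 7530.61.
SE(b₁) = √(MSE/Sₓₓ) = √(7530.61/69156) = 0.32999.
df = n − 2 = 392.
t* = t_{0.01, 392} = 2.335898.
Margin = t* × SE = 2.335898 × 0.32999 = 0.77082.
CI: 2.964 ± 0.77082 → (2.193, 3.735).
With 98% confidence, each one-unit increase in saturated fat intake is associated with a change of between 2.193 and 3.735 mg/dL in cholesterol level.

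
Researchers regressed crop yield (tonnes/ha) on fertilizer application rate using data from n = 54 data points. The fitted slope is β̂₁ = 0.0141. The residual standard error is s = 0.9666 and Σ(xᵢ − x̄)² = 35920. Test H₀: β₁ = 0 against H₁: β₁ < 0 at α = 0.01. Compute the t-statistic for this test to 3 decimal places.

SE(β̂₁) = s/√Sₓₓ = 0.9666/√35920 = 0.0051001.
t = 0.0141 / 0.0051001 = 2.765.
df = n − 2 = 52.
One-sided p ≈ 0.9961, which is ≥ 0.01, so fail to reject H₀.
The data do not give significant evidence that the true slope on fertilizer application rate is negative.

t = 2.765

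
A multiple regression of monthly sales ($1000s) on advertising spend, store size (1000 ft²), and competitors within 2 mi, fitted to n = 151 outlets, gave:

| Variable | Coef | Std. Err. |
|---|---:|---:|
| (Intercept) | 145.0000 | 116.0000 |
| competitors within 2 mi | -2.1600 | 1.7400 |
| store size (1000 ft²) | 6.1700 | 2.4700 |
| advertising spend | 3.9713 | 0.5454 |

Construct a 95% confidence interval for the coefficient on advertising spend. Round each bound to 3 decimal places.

(2.893, 5.049)

Read off: b = 3.9713, SE = 0.5454 for advertising spend.
df = n − k − 1 = 151 − 3 − 1 = 147.
t* = t_{0.025, 147} = 1.976233.
Margin = t* × SE = 1.976233 × 0.5454 = 1.07784.
CI: 3.9713 ± 1.07784 → (2.893, 5.049).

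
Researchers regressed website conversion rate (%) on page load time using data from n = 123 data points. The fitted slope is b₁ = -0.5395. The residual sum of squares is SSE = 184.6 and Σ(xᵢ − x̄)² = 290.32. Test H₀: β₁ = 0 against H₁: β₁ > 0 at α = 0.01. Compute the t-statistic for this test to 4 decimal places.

t = -7.4423

MSE = SSE/(n − 2) = 184.6/121 = 1.52562.
SE(b₁) = √(MSE/Sₓₓ) = √(1.52562/290.32) = 0.0724911.
t = -0.5395 / 0.0724911 = -7.4423.
df = n − 2 = 121.
One-sided p ≈ 1.0000, which is ≥ 0.01, so fail to reject H₀.
The data do not give significant evidence that the true slope on page load time is positive.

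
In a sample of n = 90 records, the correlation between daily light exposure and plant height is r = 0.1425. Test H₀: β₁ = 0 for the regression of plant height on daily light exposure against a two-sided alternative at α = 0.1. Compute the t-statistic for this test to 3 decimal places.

t = 1.351

t = r·√(n − 2)/√(1 − r²) = 0.1425·√88/√0.979694 = 1.351.
df = n − 2 = 88.
Two-sided p ≈ 0.1803, which is ≥ 0.1, so fail to reject H₀.
The data do not give significant evidence of a linear association between daily light exposure and plant height.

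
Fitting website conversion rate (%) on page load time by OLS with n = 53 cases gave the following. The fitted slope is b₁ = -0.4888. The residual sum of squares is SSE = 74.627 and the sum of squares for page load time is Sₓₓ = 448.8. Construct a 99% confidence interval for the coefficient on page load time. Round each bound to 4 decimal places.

(-0.6416, -0.3360)

MSE = SSE/(n − 2) = 74.627/51 = 1.46327.
SE(b₁) = √(MSE/Sₓₓ) = √(1.46327/448.8) = 0.0571.
df = n − 2 = 51.
t* = t_{0.005, 51} = 2.675722.
Margin = t* × SE = 2.675722 × 0.0571 = 0.152784.
CI: -0.4888 ± 0.152784 → (-0.6416, -0.3360).
With 99% confidence, each one-unit increase in page load time is associated with a change of between -0.6416 and -0.3360 % in website conversion rate.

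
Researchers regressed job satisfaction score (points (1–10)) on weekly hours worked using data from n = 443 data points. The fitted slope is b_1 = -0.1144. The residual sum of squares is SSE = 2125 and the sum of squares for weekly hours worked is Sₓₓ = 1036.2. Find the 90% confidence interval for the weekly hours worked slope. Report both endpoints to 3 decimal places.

(-0.227, -0.002)

MSE = SSE/(n − 2) = 2125/441 = 4.81859.
SE(b_1) = √(MSE/Sₓₓ) = √(4.81859/1036.2) = 0.0681928.
df = n − 2 = 441.
t* = t_{0.05, 441} = 1.648316.
Margin = t* × SE = 1.648316 × 0.0681928 = 0.11240.
CI: -0.1144 ± 0.11240 → (-0.227, -0.002).
With 90% confidence, each one-unit increase in weekly hours worked is associated with a change of between -0.227 and -0.002 points (1–10) in job satisfaction score.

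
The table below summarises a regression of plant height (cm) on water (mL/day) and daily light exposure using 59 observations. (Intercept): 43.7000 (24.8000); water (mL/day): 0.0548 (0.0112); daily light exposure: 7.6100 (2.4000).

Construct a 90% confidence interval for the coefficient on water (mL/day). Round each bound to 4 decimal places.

Read off: b = 0.0548, SE = 0.0112 for water (mL/day).
df = n − k − 1 = 59 − 2 − 1 = 56.
t* = t_{0.05, 56} = 1.672522.
Margin = t* × SE = 1.672522 × 0.0112 = 0.018732.
CI: 0.0548 ± 0.018732 → (0.0361, 0.0735).

(0.0361, 0.0735)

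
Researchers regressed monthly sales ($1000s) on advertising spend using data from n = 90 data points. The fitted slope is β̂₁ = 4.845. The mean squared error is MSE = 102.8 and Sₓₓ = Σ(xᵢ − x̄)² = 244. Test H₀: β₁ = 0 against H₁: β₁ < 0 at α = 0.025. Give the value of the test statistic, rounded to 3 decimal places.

SE(β̂₁) = √(MSE/Sₓₓ) = √(102.8/244) = 0.649085.
t = 4.845 / 0.649085 = 7.464.
df = n − 2 = 88.
One-sided p ≈ 1.0000, which is ≥ 0.025, so fail to reject H₀.
The data do not give significant evidence that the true slope on advertising spend is negative.

t = 7.464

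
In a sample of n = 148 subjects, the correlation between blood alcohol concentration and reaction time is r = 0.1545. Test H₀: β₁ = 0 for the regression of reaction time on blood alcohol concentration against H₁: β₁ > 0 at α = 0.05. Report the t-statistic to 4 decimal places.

t = r·√(n − 2)/√(1 − r²) = 0.1545·√146/√0.97613 = 1.8895.
df = n − 2 = 146.
One-sided p ≈ 0.0304, which is < 0.05, so reject H₀.
There is evidence of a linear association between blood alcohol concentration and reaction time.

t = 1.8895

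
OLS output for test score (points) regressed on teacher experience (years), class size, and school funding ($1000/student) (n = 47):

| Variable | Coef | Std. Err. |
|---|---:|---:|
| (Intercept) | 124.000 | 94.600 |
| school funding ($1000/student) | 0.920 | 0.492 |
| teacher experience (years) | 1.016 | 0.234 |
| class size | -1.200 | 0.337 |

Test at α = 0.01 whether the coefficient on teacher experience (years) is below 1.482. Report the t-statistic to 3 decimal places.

Read off: b = 1.016, SE = 0.234 for teacher experience (years).
H₀: β₁ = 1.482 vs H₁: β₁ < 1.482.
t = (1.016 − 1.482) / 0.234 = -1.991.
df = n − k − 1 = 47 − 3 − 1 = 43.
One-sided p ≈ 0.0264, which is ≥ 0.01, so fail to reject H₀.
The data do not give significant evidence that the true slope on teacher experience (years) is below 1.482 points per unit, holding the other predictors fixed.

t = -1.991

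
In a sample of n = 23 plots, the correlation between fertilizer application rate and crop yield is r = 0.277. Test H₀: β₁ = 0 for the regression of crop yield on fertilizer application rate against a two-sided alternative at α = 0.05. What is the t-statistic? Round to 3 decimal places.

t = r·√(n − 2)/√(1 − r²) = 0.277·√21/√0.923271 = 1.321.
df = n − 2 = 21.
Two-sided p ≈ 0.2007, which is ≥ 0.05, so fail to reject H₀.
The data do not give significant evidence of a linear association between fertilizer application rate and crop yield.

t = 1.321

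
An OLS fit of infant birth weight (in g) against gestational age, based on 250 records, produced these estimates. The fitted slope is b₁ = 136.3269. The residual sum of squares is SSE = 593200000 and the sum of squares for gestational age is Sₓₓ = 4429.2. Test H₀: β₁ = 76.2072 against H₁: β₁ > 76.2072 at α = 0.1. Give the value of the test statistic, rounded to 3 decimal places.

t = 2.587

MSE = SSE/(n − 2) = 593200000/248 = 2.39194e+06.
SE(b₁) = √(MSE/Sₓₓ) = √(2.39194e+06/4429.2) = 23.2387.
t = (136.3269 − 76.2072) / 23.2387 = 2.587.
df = n − 2 = 248.
One-sided p ≈ 0.0051, which is < 0.1, so reject H₀.
There is evidence that the true slope on gestational age exceeds 76.2072 g per unit.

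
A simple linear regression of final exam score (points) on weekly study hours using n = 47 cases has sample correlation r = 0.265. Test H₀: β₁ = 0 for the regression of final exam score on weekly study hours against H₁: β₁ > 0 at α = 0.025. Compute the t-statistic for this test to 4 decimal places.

t = r·√(n − 2)/√(1 − r²) = 0.265·√45/√0.929775 = 1.8436.
df = n − 2 = 45.
One-sided p ≈ 0.0359, which is ≥ 0.025, so fail to reject H₀.
The data do not give significant evidence of a linear association between weekly study hours and final exam score.

t = 1.8436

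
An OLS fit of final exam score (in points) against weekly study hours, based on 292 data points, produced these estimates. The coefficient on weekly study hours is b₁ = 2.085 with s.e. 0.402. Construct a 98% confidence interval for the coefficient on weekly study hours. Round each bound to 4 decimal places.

df = n − 2 = 292 − 2 = 290.
t* = t_{0.01, 290} = 2.339275.
Margin = t* × SE = 2.339275 × 0.402 = 0.940389.
CI: 2.085 ± 0.940389 → (1.1446, 3.0254).
With 98% confidence, each one-unit increase in weekly study hours is associated with a change of between 1.1446 and 3.0254 points in final exam score.

(1.1446, 3.0254)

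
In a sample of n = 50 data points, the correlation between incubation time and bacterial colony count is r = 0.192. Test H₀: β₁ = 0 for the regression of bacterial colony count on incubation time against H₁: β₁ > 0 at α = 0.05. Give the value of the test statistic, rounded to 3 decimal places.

t = r·√(n − 2)/√(1 − r²) = 0.192·√48/√0.963136 = 1.355.
df = n − 2 = 48.
One-sided p ≈ 0.0908, which is ≥ 0.05, so fail to reject H₀.
The data do not give significant evidence of a linear association between incubation time and bacterial colony count.

t = 1.355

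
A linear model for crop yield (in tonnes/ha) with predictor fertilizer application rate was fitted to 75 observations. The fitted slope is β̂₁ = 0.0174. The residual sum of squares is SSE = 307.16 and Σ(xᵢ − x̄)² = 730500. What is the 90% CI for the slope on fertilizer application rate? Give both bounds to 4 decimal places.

(0.0134, 0.0214)

MSE = SSE/(n − 2) = 307.16/73 = 4.20767.
SE(β̂₁) = √(MSE/Sₓₓ) = √(4.20767/730500) = 0.0024.
df = n − 2 = 73.
t* = t_{0.05, 73} = 1.665996.
Margin = t* × SE = 1.665996 × 0.0024 = 0.003998.
CI: 0.0174 ± 0.003998 → (0.0134, 0.0214).
With 90% confidence, each one-unit increase in fertilizer application rate is associated with a change of between 0.0134 and 0.0214 tonnes/ha in crop yield.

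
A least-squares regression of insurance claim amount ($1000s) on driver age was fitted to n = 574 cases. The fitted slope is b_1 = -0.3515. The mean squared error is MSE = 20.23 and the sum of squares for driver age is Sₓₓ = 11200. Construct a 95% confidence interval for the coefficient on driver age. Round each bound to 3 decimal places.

SE(b_1) = √(MSE/Sₓₓ) = √(20.23/11200) = 0.0425.
df = n − 2 = 572.
t* = t_{0.025, 572} = 1.96412.
Margin = t* × SE = 1.96412 × 0.0425 = 0.08348.
CI: -0.3515 ± 0.08348 → (-0.435, -0.268).
With 95% confidence, each one-unit increase in driver age is associated with a change of between -0.435 and -0.268 $1000s in insurance claim amount.

(-0.435, -0.268)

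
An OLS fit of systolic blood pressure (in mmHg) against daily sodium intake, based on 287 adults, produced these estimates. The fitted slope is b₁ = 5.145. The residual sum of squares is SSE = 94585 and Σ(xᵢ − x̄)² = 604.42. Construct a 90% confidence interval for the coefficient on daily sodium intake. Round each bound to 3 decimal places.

(3.922, 6.368)

MSE = SSE/(n − 2) = 94585/285 = 331.877.
SE(b₁) = √(MSE/Sₓₓ) = √(331.877/604.42) = 0.741002.
df = n − 2 = 285.
t* = t_{0.05, 285} = 1.650218.
Margin = t* × SE = 1.650218 × 0.741002 = 1.22281.
CI: 5.145 ± 1.22281 → (3.922, 6.368).
With 90% confidence, each one-unit increase in daily sodium intake is associated with a change of between 3.922 and 6.368 mmHg in systolic blood pressure.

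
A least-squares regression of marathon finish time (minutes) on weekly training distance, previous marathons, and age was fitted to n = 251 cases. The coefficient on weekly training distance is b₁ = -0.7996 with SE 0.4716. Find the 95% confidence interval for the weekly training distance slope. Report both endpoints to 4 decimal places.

df = n − k − 1 = 251 − 3 − 1 = 247.
t* = t_{0.025, 247} = 1.969615.
Margin = t* × SE = 1.969615 × 0.4716 = 0.928870.
CI: -0.7996 ± 0.928870 → (-1.7285, 0.1293).
With 95% confidence, each one-unit increase in weekly training distance is associated with a change of between -1.7285 and 0.1293 minutes in marathon finish time, holding the other predictors fixed.

(-1.7285, 0.1293)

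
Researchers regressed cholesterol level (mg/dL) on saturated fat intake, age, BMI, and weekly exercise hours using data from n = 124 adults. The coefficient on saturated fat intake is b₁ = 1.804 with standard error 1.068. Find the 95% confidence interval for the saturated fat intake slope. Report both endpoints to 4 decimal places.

(-0.3107, 3.9187)

df = n − k − 1 = 124 − 4 − 1 = 119.
t* = t_{0.025, 119} = 1.9801.
Margin = t* × SE = 1.9801 × 1.068 = 2.114747.
CI: 1.804 ± 2.114747 → (-0.3107, 3.9187).
With 95% confidence, each one-unit increase in saturated fat intake is associated with a change of between -0.3107 and 3.9187 mg/dL in cholesterol level, holding the other predictors fixed.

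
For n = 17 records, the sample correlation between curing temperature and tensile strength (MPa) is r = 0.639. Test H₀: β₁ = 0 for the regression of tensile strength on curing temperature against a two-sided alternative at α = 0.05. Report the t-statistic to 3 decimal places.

t = 3.217

t = r·√(n − 2)/√(1 − r²) = 0.639·√15/√0.591679 = 3.217.
df = n − 2 = 15.
Two-sided p ≈ 0.0058, which is < 0.05, so reject H₀.
There is evidence of a linear association between curing temperature and tensile strength.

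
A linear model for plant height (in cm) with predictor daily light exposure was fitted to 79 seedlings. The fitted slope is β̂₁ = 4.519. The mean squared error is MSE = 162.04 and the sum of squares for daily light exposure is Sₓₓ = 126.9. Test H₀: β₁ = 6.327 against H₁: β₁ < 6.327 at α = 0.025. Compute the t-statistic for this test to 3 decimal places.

t = -1.600

SE(β̂₁) = √(MSE/Sₓₓ) = √(162.04/126.9) = 1.13.
t = (4.519 − 6.327) / 1.13 = -1.600.
df = n − 2 = 77.
One-sided p ≈ 0.0568, which is ≥ 0.025, so fail to reject H₀.
The data do not give significant evidence that the true slope on daily light exposure is below 6.327 cm per unit.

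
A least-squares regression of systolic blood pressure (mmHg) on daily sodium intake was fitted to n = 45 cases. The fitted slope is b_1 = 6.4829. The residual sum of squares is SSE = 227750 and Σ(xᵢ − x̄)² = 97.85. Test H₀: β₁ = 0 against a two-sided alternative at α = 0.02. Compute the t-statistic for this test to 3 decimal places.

t = 0.881

MSE = SSE/(n − 2) = 227750/43 = 5296.51.
SE(b_1) = √(MSE/Sₓₓ) = √(5296.51/97.85) = 7.35723.
t = 6.4829 / 7.35723 = 0.881.
df = n − 2 = 43.
Two-sided p ≈ 0.3831, which is ≥ 0.02, so fail to reject H₀.
The data do not give significant evidence of an association between daily sodium intake and systolic blood pressure.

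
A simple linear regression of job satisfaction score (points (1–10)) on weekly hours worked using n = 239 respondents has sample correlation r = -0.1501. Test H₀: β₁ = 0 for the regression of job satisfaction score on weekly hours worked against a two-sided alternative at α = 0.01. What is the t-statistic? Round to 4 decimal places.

t = r·√(n − 2)/√(1 − r²) = -0.1501·√237/√0.97747 = -2.3372.
df = n − 2 = 237.
Two-sided p ≈ 0.0203, which is ≥ 0.01, so fail to reject H₀.
The data do not give significant evidence of a linear association between weekly hours worked and job satisfaction score.

t = -2.3372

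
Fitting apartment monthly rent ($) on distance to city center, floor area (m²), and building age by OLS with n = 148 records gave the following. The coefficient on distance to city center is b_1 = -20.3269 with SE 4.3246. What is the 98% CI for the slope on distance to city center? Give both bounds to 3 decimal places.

(-30.501, -10.153)

df = n − k − 1 = 148 − 3 − 1 = 144.
t* = t_{0.01, 144} = 2.352522.
Margin = t* × SE = 2.352522 × 4.3246 = 10.17372.
CI: -20.3269 ± 10.17372 → (-30.501, -10.153).
With 98% confidence, each one-unit increase in distance to city center is associated with a change of between -30.501 and -10.153 $ in apartment monthly rent, holding the other predictors fixed.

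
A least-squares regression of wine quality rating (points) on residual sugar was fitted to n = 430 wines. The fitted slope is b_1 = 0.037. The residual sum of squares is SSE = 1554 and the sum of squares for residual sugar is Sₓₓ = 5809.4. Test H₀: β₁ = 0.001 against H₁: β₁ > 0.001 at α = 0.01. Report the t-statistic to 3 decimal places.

t = 1.440

MSE = SSE/(n − 2) = 1554/428 = 3.63084.
SE(b_1) = √(MSE/Sₓₓ) = √(3.63084/5809.4) = 0.0249999.
t = (0.037 − 0.001) / 0.0249999 = 1.440.
df = n − 2 = 428.
One-sided p ≈ 0.0753, which is ≥ 0.01, so fail to reject H₀.
The data do not give significant evidence that the true slope on residual sugar exceeds 0.001 points per unit.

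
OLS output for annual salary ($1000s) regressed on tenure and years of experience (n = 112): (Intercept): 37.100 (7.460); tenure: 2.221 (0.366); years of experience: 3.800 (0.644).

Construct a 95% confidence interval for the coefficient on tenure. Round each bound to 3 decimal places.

(1.496, 2.946)

Read off: b = 2.221, SE = 0.366 for tenure.
df = n − k − 1 = 112 − 2 − 1 = 109.
t* = t_{0.025, 109} = 1.981967.
Margin = t* × SE = 1.981967 × 0.366 = 0.72540.
CI: 2.221 ± 0.72540 → (1.496, 2.946).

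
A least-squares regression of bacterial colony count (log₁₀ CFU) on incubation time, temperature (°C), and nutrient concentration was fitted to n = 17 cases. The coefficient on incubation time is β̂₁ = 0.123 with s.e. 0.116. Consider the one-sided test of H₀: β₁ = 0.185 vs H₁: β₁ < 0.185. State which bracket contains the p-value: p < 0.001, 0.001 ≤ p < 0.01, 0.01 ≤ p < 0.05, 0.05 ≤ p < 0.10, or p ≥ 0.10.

t = (0.123 − 0.185) / 0.116 = -0.534.
df = n − k − 1 = 17 − 3 − 1 = 13.
One-sided p = P(T_{13} < t) ≈ 0.3010.
So p ≥ 0.10.

p ≥ 0.10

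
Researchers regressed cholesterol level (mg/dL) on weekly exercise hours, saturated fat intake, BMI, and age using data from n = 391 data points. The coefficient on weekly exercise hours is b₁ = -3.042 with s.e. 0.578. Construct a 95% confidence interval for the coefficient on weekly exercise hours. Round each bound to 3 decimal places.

(-4.178, -1.906)

df = n − k − 1 = 391 − 4 − 1 = 386.
t* = t_{0.025, 386} = 1.966129.
Margin = t* × SE = 1.966129 × 0.578 = 1.13642.
CI: -3.042 ± 1.13642 → (-4.178, -1.906).
With 95% confidence, each one-unit increase in weekly exercise hours is associated with a change of between -4.178 and -1.906 mg/dL in cholesterol level, holding the other predictors fixed.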